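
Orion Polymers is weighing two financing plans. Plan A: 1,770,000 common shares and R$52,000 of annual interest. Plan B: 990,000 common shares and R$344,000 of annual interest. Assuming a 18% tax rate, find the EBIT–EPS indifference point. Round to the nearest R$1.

R$714,615

At indifference, (EBIT − 52,000)(1 − t)/1,770,000 = (EBIT − 344,000)(1 − t)/990,000.
The (1 − t) factor cancels: (EBIT − 52,000) × 990,000 = (EBIT − 344,000) × 1,770,000.
EBIT × (1,770,000 − 990,000) = 344,000 × 1,770,000 − 52,000 × 990,000 = 557,400,000,000, so EBIT = 557,400,000,000 ÷ 780,000 = 714,615.38.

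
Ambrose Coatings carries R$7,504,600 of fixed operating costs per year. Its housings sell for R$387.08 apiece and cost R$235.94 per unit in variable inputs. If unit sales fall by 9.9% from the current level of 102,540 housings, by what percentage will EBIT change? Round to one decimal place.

Total contribution margin = 102,540 × R$151.14 = R$15,497,895.60.
EBIT = R$15,497,895.60 − R$7,504,600 = R$7,993,295.60.
DOL = contribution ÷ EBIT = R$15,497,895.60 ÷ R$7,993,295.60 = 1.9389.
So EBIT moves 1.9389 × (-9.9%) = -19.2%.

-19.2%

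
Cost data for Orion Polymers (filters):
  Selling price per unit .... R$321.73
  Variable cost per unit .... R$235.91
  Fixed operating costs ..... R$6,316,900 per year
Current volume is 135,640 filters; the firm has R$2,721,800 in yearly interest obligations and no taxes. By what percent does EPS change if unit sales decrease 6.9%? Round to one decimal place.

-30.9%

Total contribution margin = 135,640 × R$85.82 = R$11,640,624.80.
EBIT = R$11,640,624.80 − R$6,316,900 = R$5,323,724.80.
After interest of R$2,721,800.00, pre-tax earnings = R$2,601,924.80.
DCL = total CM / (EBIT − I) = R$11,640,624.80 / R$2,601,924.80 = 4.4739.
EPS therefore changes by 4.4739 × (-6.9%) = -30.9%.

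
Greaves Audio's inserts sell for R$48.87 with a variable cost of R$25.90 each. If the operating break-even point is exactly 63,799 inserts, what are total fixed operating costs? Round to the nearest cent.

Each unit contributes R$48.87 − R$25.90 = R$22.97.
Fixed costs = break-even units × CM = 63,799 × R$22.97 = R$1,465,463.03.

R$1,465,463.03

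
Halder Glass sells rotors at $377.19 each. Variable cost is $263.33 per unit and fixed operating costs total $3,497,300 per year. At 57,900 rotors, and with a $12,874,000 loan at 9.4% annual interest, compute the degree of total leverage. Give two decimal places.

Total contribution margin = 57,900 × $113.86 = $6,592,494.00.
Operating income = contribution − fixed costs = $6,592,494.00 − $3,497,300 = $3,095,194.00. Interest = $1,210,156.00.
DOL = $6,592,494.00 ÷ $3,095,194.00 = 2.1299; DFL = $3,095,194.00 ÷ $1,885,038.00 = 1.6420.
Combined leverage = 2.1299 × 1.6420 = 3.4973.

3.50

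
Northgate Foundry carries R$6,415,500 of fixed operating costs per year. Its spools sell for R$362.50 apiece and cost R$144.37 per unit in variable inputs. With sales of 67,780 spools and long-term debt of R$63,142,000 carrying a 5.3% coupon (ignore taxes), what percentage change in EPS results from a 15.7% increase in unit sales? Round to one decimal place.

Total contribution margin = 67,780 × R$218.13 = R$14,784,851.40.
Subtracting fixed costs: EBIT = R$14,784,851.40 − R$6,415,500 = R$8,369,351.40.
After interest of R$3,346,526.00, pre-tax earnings = R$5,022,825.40.
Degree of combined leverage = contribution ÷ (EBIT − I) = R$14,784,851.40 ÷ R$5,022,825.40 = 2.9435.
%ΔEPS = DCL × %ΔSales = 2.9435 × +15.7% = +46.2%.

+46.2%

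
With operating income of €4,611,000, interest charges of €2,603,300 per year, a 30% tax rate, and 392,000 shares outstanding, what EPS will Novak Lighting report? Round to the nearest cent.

€3.59

Interest = €2,603,300.00, so EBT = €4,611,000 − €2,603,300.00 = €2,007,700.00.
Net income = €2,007,700.00 × (1 − 0.30) = €1,405,390.00.
Per share: €1,405,390.00 / 392,000 shares = €3.59.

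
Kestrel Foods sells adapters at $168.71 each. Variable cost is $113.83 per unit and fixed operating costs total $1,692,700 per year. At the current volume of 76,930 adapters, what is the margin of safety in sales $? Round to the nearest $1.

Unit CM = price − variable cost = $168.71 − $113.83 = $54.88. Break-even units = $1,692,700 ÷ $54.88 = 30,843.66; break-even revenue = 30,843.66 × $168.71 = $5,203,633.69.
Actual sales revenue = 76,930 × $168.71 = $12,978,860.30.
Margin of safety = $12,978,860.30 − $5,203,633.69 = $7,775,227.

$7,775,227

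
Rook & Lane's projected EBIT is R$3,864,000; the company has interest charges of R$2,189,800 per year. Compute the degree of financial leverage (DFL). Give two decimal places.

2.31

Interest = R$2,189,800.00.
DFL = EBIT ÷ (EBIT − I) = R$3,864,000 ÷ (R$3,864,000 − R$2,189,800.00) = R$3,864,000 ÷ R$1,674,200.00 = 2.3080.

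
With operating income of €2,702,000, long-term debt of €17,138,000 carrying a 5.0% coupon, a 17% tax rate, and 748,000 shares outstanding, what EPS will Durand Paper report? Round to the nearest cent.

€2.05

Interest = €856,900.00, so EBT = €2,702,000 − €856,900.00 = €1,845,100.00.
Net income = €1,845,100.00 × (1 − 0.17) = €1,531,433.00.
Per share: €1,531,433.00 / 748,000 shares = €2.05.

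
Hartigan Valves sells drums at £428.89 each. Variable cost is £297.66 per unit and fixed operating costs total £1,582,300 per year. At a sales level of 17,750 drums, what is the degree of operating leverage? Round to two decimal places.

3.12

Contribution at this volume is 17,750 × £131.23 = £2,329,332.50.
Subtracting fixed costs: EBIT = £2,329,332.50 − £1,582,300 = £747,032.50.
So DOL = total CM / EBIT = £2,329,332.50 / £747,032.50 = 3.1181.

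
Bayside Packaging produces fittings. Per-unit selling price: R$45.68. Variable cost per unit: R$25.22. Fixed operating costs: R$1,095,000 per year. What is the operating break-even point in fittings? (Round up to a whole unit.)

53,520 fittings

Unit CM = price − variable cost = R$45.68 − R$25.22 = R$20.46.
Break-even Q = R$1,095,000 / R$20.46 = 53,519.06 → 53,520 fittings.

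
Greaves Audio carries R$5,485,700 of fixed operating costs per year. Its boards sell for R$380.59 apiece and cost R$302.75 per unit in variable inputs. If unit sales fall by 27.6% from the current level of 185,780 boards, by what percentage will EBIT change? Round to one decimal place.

At 185,780 units, contribution = 185,780 × R$77.84 = R$14,461,115.20.
Subtracting fixed costs: EBIT = R$14,461,115.20 − R$5,485,700 = R$8,975,415.20.
Degree of operating leverage = R$14,461,115.20 / R$8,975,415.20 = 1.6112.
%ΔEBIT = DOL × %ΔSales = 1.6112 × -27.6% = -44.5%.

-44.5%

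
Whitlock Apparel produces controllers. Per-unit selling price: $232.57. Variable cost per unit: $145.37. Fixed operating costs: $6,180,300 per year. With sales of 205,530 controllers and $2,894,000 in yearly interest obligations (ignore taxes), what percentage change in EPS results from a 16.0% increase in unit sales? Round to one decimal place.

+32.4%

At 205,530 units, contribution = 205,530 × $87.20 = $17,922,216.00.
Operating income = contribution − fixed costs = $17,922,216.00 − $6,180,300 = $11,741,916.00.
Interest = $2,894,000.00, so EBIT − I = $8,847,916.00.
DCL = total CM / (EBIT − I) = $17,922,216.00 / $8,847,916.00 = 2.0256.
%ΔEPS = DCL × %ΔSales = 2.0256 × +16.0% = +32.4%.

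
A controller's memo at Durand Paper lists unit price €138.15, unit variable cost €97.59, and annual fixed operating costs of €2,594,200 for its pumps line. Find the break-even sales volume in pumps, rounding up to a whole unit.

Contribution margin per unit = €138.15 − €97.59 = €40.56.
Units to break even: €2,594,200 ÷ €40.56 = 63,959.57, rounded up to 63,960.

63,960 pumps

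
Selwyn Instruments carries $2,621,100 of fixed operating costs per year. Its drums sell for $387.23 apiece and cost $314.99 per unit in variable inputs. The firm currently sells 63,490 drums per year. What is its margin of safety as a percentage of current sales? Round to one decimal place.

42.9%

Contribution margin per unit = $387.23 − $314.99 = $72.24. Break-even units = $2,621,100 ÷ $72.24 = 36,283.22; break-even revenue = 36,283.22 × $387.23 = $14,049,952.28.
Actual sales revenue = 63,490 × $387.23 = $24,585,232.70.
Margin of safety = ($24,585,232.70 − $14,049,952.28) ÷ $24,585,232.70 = 42.9%.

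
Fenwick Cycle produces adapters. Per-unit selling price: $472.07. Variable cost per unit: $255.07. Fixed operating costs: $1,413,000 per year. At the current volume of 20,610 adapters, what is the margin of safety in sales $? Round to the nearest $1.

Each unit contributes $472.07 − $255.07 = $217.00. Break-even units = $1,413,000 ÷ $217.00 = 6,511.52; break-even revenue = 6,511.52 × $472.07 = $3,073,893.59.
Actual sales revenue = 20,610 × $472.07 = $9,729,362.70.
Margin of safety = $9,729,362.70 − $3,073,893.59 = $6,655,469.

$6,655,469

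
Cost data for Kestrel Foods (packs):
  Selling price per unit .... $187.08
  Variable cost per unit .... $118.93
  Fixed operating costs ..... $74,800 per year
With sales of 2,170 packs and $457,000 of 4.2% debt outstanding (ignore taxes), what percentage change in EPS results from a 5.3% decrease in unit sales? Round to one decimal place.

-14.5%

Total contribution margin = 2,170 × $68.15 = $147,885.50.
Subtracting fixed costs: EBIT = $147,885.50 − $74,800 = $73,085.50.
After interest of $19,194.00, pre-tax earnings = $53,891.50.
Degree of combined leverage = contribution ÷ (EBIT − I) = $147,885.50 ÷ $53,891.50 = 2.7441.
EPS therefore changes by 2.7441 × (-5.3%) = -14.5%.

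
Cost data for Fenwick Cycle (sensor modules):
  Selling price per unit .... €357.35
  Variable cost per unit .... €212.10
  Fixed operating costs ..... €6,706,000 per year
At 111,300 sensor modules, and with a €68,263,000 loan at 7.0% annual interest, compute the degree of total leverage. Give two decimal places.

Contribution at this volume is 111,300 × €145.25 = €16,166,325.00.
Operating income = contribution − fixed costs = €16,166,325.00 − €6,706,000 = €9,460,325.00. Interest = €4,778,410.00, so EBIT − I = €4,681,915.00.
Degree of total leverage = total CM / (EBIT − interest) = €16,166,325.00 / €4,681,915.00 = 3.4529.

3.45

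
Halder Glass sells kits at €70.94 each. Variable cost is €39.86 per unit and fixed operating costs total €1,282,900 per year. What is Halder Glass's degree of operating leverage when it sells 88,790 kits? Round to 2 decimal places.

At 88,790 units, contribution = 88,790 × €31.08 = €2,759,593.20.
EBIT = €2,759,593.20 − €1,282,900 = €1,476,693.20.
So DOL = total CM / EBIT = €2,759,593.20 / €1,476,693.20 = 1.8688.

1.87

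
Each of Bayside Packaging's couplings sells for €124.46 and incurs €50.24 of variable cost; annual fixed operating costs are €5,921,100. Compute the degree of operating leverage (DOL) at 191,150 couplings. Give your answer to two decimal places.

1.72

At 191,150 units, contribution = 191,150 × €74.22 = €14,187,153.00.
Operating income = contribution − fixed costs = €14,187,153.00 − €5,921,100 = €8,266,053.00.
Degree of operating leverage = €14,187,153.00 / €8,266,053.00 = 1.7163.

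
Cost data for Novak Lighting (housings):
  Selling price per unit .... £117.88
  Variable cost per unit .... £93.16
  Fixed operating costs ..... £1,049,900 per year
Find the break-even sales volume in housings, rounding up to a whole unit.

Contribution margin per unit = £117.88 − £93.16 = £24.72.
Break-even Q = £1,049,900 / £24.72 = 42,471.68 → 42,472 housings.

42,472 housings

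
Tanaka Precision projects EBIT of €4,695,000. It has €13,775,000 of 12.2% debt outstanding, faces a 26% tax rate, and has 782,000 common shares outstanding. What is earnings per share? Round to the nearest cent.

€2.85

Pre-tax income = €4,695,000 − €1,680,550.00 = €3,014,450.00.
After tax at 26%: net income = €3,014,450.00 × 0.74 = €2,230,693.00.
EPS = €2,230,693.00 ÷ 782,000 = €2.85.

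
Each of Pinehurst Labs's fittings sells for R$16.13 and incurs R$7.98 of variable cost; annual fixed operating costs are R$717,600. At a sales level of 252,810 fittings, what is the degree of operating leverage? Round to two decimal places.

1.53

At 252,810 units, contribution = 252,810 × R$8.15 = R$2,060,401.50.
EBIT = R$2,060,401.50 − R$717,600 = R$1,342,801.50.
Degree of operating leverage = R$2,060,401.50 / R$1,342,801.50 = 1.5344.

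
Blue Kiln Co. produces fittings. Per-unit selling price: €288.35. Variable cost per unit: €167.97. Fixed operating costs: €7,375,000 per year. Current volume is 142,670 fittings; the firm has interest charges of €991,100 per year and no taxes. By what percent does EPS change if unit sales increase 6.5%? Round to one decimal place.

+12.7%

Total contribution margin = 142,670 × €120.38 = €17,174,614.60.
Operating income = contribution − fixed costs = €17,174,614.60 − €7,375,000 = €9,799,614.60.
After interest of €991,100.00, pre-tax earnings = €8,808,514.60.
Degree of combined leverage = contribution ÷ (EBIT − I) = €17,174,614.60 ÷ €8,808,514.60 = 1.9498.
EPS therefore changes by 1.9498 × (+6.5%) = +12.7%.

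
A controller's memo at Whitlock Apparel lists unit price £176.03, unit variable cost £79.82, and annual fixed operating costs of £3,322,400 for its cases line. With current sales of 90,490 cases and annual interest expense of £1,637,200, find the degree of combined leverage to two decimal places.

Total contribution margin = 90,490 × £96.21 = £8,706,042.90.
Subtracting fixed costs: EBIT = £8,706,042.90 − £3,322,400 = £5,383,642.90. Interest = £1,637,200.00.
DOL = £8,706,042.90 ÷ £5,383,642.90 = 1.6171; DFL = £5,383,642.90 ÷ £3,746,442.90 = 1.4370.
DCL = DOL × DFL = 1.6171 × 1.4370 = 2.3238.

2.32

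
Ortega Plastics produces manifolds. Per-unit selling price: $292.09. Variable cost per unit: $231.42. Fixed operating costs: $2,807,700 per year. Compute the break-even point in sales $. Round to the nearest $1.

CM per unit = $292.09 − $231.42 = $60.67; CM ratio = $60.67 / $292.09 = 0.2077.
Break-even sales = FC ÷ CM ratio = $2,807,700 × $292.09 / $60.67 = $13,517,407.

$13,517,407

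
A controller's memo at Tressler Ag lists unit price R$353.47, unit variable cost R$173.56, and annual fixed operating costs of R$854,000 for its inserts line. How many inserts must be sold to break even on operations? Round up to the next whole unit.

4,747 inserts

Unit CM = price − variable cost = R$353.47 − R$173.56 = R$179.91.
Break-even volume = fixed costs ÷ CM per unit = R$854,000 ÷ R$179.91 = 4,746.82, so 4,747 inserts.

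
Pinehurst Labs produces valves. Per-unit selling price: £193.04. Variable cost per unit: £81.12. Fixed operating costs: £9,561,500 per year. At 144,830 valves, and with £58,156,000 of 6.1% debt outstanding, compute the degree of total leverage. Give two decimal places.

5.23

Contribution at this volume is 144,830 × £111.92 = £16,209,373.60.
Operating income = contribution − fixed costs = £16,209,373.60 − £9,561,500 = £6,647,873.60. Interest = £3,547,516.00, so EBIT − I = £3,100,357.60.
Degree of total leverage = total CM / (EBIT − interest) = £16,209,373.60 / £3,100,357.60 = 5.2282.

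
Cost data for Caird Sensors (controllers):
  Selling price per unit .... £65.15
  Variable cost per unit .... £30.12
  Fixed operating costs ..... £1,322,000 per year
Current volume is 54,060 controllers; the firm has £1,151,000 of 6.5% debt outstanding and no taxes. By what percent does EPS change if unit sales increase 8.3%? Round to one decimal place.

At 54,060 units, contribution = 54,060 × £35.03 = £1,893,721.80.
Subtracting fixed costs: EBIT = £1,893,721.80 − £1,322,000 = £571,721.80.
Interest = £74,815.00, so EBIT − I = £496,906.80.
DCL = total CM / (EBIT − I) = £1,893,721.80 / £496,906.80 = 3.8110.
%ΔEPS = DCL × %ΔSales = 3.8110 × +8.3% = +31.6%.

+31.6%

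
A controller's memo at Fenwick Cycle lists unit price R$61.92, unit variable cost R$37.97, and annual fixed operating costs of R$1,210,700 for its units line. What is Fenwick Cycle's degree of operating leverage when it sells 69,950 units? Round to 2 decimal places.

3.61

Total contribution margin = 69,950 × R$23.95 = R$1,675,302.50.
Operating income = contribution − fixed costs = R$1,675,302.50 − R$1,210,700 = R$464,602.50.
DOL = contribution ÷ EBIT = R$1,675,302.50 ÷ R$464,602.50 = 3.6059.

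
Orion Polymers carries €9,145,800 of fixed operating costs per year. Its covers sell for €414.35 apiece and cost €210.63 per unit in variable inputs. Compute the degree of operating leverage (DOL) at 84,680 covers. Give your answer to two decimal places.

Total contribution margin = 84,680 × €203.72 = €17,251,009.60.
Operating income = contribution − fixed costs = €17,251,009.60 − €9,145,800 = €8,105,209.60.
Degree of operating leverage = €17,251,009.60 / €8,105,209.60 = 2.1284.

2.13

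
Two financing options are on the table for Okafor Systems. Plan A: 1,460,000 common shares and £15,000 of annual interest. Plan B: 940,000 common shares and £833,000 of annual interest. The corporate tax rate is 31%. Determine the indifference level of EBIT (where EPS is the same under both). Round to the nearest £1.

£2,311,692

Set EPS_A = EPS_B: (EBIT − £15,000)(1 − 0.31) ÷ 1,460,000 = (EBIT − £833,000)(1 − 0.31) ÷ 940,000.
The (1 − t) factor cancels: (EBIT − 15,000) × 940,000 = (EBIT − 833,000) × 1,460,000.
EBIT × (1,460,000 − 940,000) = 833,000 × 1,460,000 − 15,000 × 940,000 = 1,202,080,000,000, so EBIT = 1,202,080,000,000 ÷ 520,000 = 2,311,692.31.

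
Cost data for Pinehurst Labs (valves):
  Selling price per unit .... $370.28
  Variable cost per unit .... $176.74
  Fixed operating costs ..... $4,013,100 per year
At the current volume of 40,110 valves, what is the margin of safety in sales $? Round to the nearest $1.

$7,174,083

Contribution margin per unit = $370.28 − $176.74 = $193.54. Break-even units = $4,013,100 ÷ $193.54 = 20,735.25; break-even revenue = 20,735.25 × $370.28 = $7,677,847.82.
Current sales = 40,110 × $370.28 = $14,851,930.80.
Margin of safety = $14,851,930.80 − $7,677,847.82 = $7,174,083.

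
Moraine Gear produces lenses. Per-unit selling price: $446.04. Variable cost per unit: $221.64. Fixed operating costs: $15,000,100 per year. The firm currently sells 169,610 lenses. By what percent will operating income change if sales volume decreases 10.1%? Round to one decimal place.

Contribution at this volume is 169,610 × $224.40 = $38,060,484.00.
Operating income = contribution − fixed costs = $38,060,484.00 − $15,000,100 = $23,060,384.00.
DOL = contribution ÷ EBIT = $38,060,484.00 ÷ $23,060,384.00 = 1.6505.
So EBIT moves 1.6505 × (-10.1%) = -16.7%.

-16.7%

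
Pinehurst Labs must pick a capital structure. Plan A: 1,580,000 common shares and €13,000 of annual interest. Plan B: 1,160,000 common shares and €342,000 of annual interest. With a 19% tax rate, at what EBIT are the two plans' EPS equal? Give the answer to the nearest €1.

€1,250,667

Set EPS_A = EPS_B: (EBIT − €13,000)(1 − 0.19) ÷ 1,580,000 = (EBIT − €342,000)(1 − 0.19) ÷ 1,160,000.
The (1 − t) factor cancels: (EBIT − 13,000) × 1,160,000 = (EBIT − 342,000) × 1,580,000.
Solving, EBIT = (342,000·1,580,000 − 13,000·1,160,000) / (1,580,000 − 1,160,000) = 525,280,000,000 / 420,000 = 1,250,666.67.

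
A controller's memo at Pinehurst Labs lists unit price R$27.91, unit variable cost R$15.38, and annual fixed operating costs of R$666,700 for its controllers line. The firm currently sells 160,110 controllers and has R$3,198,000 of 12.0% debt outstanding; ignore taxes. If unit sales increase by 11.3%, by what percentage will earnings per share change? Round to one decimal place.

+23.7%

Contribution at this volume is 160,110 × R$12.53 = R$2,006,178.30.
Operating income = contribution − fixed costs = R$2,006,178.30 − R$666,700 = R$1,339,478.30.
Interest = R$383,760.00, so EBIT − I = R$955,718.30.
DCL = total CM / (EBIT − I) = R$2,006,178.30 / R$955,718.30 = 2.0991.
%ΔEPS = DCL × %ΔSales = 2.0991 × +11.3% = +23.7%.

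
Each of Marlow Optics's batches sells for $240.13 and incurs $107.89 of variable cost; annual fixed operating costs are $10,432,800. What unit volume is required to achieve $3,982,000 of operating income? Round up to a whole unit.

Each unit contributes $240.13 − $107.89 = $132.24.
Need Q such that Q × $132.24 − $10,432,800 = $3,982,000, i.e. Q = $14,414,800 / $132.24 = 109,004.84 → 109,005.

109,005 batches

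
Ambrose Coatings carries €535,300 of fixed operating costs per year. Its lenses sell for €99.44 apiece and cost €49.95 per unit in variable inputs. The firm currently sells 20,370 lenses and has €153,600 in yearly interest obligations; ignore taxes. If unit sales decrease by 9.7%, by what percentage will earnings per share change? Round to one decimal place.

At 20,370 units, contribution = 20,370 × €49.49 = €1,008,111.30.
EBIT = €1,008,111.30 − €535,300 = €472,811.30.
Interest = €153,600.00, so EBIT − I = €319,211.30.
DCL = total CM / (EBIT − I) = €1,008,111.30 / €319,211.30 = 3.1581.
%ΔEPS = DCL × %ΔSales = 3.1581 × -9.7% = -30.6%.

-30.6%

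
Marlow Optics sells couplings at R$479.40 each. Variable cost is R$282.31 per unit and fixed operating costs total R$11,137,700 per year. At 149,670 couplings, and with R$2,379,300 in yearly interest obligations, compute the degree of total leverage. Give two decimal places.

1.85

Total contribution margin = 149,670 × R$197.09 = R$29,498,460.30.
Operating income = contribution − fixed costs = R$29,498,460.30 − R$11,137,700 = R$18,360,760.30. Interest = R$2,379,300.00.
DOL = R$29,498,460.30 ÷ R$18,360,760.30 = 1.6066; DFL = R$18,360,760.30 ÷ R$15,981,460.30 = 1.1489.
DCL = DOL × DFL = 1.6066 × 1.1489 = 1.8458.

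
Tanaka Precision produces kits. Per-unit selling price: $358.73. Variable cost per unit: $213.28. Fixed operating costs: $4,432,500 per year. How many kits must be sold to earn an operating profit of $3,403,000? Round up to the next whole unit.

Contribution margin per unit = $358.73 − $213.28 = $145.45.
Required volume = (fixed costs + target profit) ÷ CM = ($4,432,500 + $3,403,000) ÷ $145.45 = 53,870.75, so 53,871 kits.

53,871 kits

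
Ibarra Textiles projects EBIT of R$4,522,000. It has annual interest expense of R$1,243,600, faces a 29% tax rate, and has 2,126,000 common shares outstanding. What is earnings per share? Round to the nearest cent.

R$1.09

Interest = R$1,243,600.00, so EBT = R$4,522,000 − R$1,243,600.00 = R$3,278,400.00.
After tax at 29%: net income = R$3,278,400.00 × 0.71 = R$2,327,664.00.
EPS = R$2,327,664.00 ÷ 2,126,000 = R$1.09.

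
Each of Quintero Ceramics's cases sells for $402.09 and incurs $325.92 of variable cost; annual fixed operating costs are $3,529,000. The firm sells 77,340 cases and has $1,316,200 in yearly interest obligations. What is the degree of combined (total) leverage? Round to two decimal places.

5.63

Total contribution margin = 77,340 × $76.17 = $5,890,987.80.
EBIT = $5,890,987.80 − $3,529,000 = $2,361,987.80. Interest = $1,316,200.00.
DOL = $5,890,987.80 ÷ $2,361,987.80 = 2.4941; DFL = $2,361,987.80 ÷ $1,045,787.80 = 2.2586.
Combined leverage = 2.4941 × 2.2586 = 5.6332.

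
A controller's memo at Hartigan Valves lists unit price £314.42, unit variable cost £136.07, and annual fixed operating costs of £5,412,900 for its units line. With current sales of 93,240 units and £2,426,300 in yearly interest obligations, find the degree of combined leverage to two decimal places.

1.89

Contribution at this volume is 93,240 × £178.35 = £16,629,354.00.
EBIT = £16,629,354.00 − £5,412,900 = £11,216,454.00. Interest = £2,426,300.00, so EBIT − I = £8,790,154.00.
DCL = contribution ÷ (EBIT − I) = £16,629,354.00 ÷ £8,790,154.00 = 1.8918.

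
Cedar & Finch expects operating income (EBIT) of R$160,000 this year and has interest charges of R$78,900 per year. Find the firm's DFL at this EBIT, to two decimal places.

Interest = R$78,900.00.
Degree of financial leverage = EBIT / (EBIT − interest) = R$160,000 / R$81,100.00 = 1.9729.

1.97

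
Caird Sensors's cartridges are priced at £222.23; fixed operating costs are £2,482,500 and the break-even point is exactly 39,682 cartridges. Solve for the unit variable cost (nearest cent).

At break-even, FC = Q × (P − VC), so P − VC = £2,482,500 ÷ 39,682 = £62.5599.
Variable cost per unit = £222.23 − £62.5599 = £159.67.

£159.67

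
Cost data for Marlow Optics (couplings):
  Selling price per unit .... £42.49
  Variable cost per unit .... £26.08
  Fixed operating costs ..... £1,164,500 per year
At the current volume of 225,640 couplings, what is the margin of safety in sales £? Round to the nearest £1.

Contribution margin per unit = £42.49 − £26.08 = £16.41. Break-even units = £1,164,500 ÷ £16.41 = 70,962.83; break-even revenue = 70,962.83 × £42.49 = £3,015,210.54.
Current sales = 225,640 × £42.49 = £9,587,443.60.
Margin of safety = £9,587,443.60 − £3,015,210.54 = £6,572,233.

£6,572,233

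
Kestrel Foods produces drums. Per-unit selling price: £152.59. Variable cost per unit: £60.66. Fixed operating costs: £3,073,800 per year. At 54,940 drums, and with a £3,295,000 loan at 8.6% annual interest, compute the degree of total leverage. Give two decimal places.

Total contribution margin = 54,940 × £91.93 = £5,050,634.20.
EBIT = £5,050,634.20 − £3,073,800 = £1,976,834.20. Interest = £283,370.00, so EBIT − I = £1,693,464.20.
Degree of total leverage = total CM / (EBIT − interest) = £5,050,634.20 / £1,693,464.20 = 2.9824.

2.98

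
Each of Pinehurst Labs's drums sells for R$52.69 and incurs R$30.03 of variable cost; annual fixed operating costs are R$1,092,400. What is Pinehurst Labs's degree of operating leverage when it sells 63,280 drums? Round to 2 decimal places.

4.20

At 63,280 units, contribution = 63,280 × R$22.66 = R$1,433,924.80.
Operating income = contribution − fixed costs = R$1,433,924.80 − R$1,092,400 = R$341,524.80.
DOL = contribution ÷ EBIT = R$1,433,924.80 ÷ R$341,524.80 = 4.1986.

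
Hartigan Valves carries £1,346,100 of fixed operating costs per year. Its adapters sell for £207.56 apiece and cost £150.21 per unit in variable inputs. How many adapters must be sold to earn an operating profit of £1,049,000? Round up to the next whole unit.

41,763 adapters

Unit CM = price − variable cost = £207.56 − £150.21 = £57.35.
Required volume = (fixed costs + target profit) ÷ CM = (£1,346,100 + £1,049,000) ÷ £57.35 = 41,762.86, so 41,763 adapters.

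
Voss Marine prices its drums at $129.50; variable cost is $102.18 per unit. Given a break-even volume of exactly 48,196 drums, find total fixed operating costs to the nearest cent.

Unit CM = price − variable cost = $129.50 − $102.18 = $27.32.
Fixed costs = break-even units × CM = 48,196 × $27.32 = $1,316,714.72.

$1,316,714.72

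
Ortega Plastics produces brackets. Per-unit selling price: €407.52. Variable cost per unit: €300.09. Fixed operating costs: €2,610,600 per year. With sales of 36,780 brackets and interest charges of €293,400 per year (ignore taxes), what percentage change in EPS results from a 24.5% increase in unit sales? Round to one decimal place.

+92.4%

Total contribution margin = 36,780 × €107.43 = €3,951,275.40.
Operating income = contribution − fixed costs = €3,951,275.40 − €2,610,600 = €1,340,675.40.
After interest of €293,400.00, pre-tax earnings = €1,047,275.40.
DCL = total CM / (EBIT − I) = €3,951,275.40 / €1,047,275.40 = 3.7729.
EPS therefore changes by 3.7729 × (+24.5%) = +92.4%.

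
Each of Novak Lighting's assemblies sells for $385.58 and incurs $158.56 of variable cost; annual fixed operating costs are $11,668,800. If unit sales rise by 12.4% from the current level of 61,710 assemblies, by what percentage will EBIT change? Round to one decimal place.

Total contribution margin = 61,710 × $227.02 = $14,009,404.20.
Subtracting fixed costs: EBIT = $14,009,404.20 − $11,668,800 = $2,340,604.20.
DOL = contribution ÷ EBIT = $14,009,404.20 ÷ $2,340,604.20 = 5.9854.
%ΔEBIT = DOL × %ΔSales = 5.9854 × +12.4% = +74.2%.

+74.2%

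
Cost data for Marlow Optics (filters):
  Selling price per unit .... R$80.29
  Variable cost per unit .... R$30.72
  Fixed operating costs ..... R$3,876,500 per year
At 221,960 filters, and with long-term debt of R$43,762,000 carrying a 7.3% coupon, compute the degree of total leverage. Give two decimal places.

2.80

Total contribution margin = 221,960 × R$49.57 = R$11,002,557.20.
Subtracting fixed costs: EBIT = R$11,002,557.20 − R$3,876,500 = R$7,126,057.20. Interest = R$3,194,626.00.
DOL = R$11,002,557.20 ÷ R$7,126,057.20 = 1.5440; DFL = R$7,126,057.20 ÷ R$3,931,431.20 = 1.8126.
DCL = DOL × DFL = 1.5440 × 1.8126 = 2.7987.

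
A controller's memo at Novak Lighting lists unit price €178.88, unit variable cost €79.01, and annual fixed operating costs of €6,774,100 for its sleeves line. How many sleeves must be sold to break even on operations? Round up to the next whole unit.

67,830 sleeves

Each unit contributes €178.88 − €79.01 = €99.87.
Units to break even: €6,774,100 ÷ €99.87 = 67,829.18, rounded up to 67,830.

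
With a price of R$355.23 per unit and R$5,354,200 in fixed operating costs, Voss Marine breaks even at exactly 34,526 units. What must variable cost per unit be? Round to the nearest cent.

At break-even, FC = Q × (P − VC), so P − VC = R$5,354,200 ÷ 34,526 = R$155.0773.
Hence VC = price − CM = R$355.23 − R$155.0773 = R$200.15.

R$200.15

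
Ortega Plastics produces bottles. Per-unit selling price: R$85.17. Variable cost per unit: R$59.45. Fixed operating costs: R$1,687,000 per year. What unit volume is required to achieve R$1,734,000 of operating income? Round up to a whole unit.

Unit CM = price − variable cost = R$85.17 − R$59.45 = R$25.72.
Need Q such that Q × R$25.72 − R$1,687,000 = R$1,734,000, i.e. Q = R$3,421,000 / R$25.72 = 133,009.33 → 133,010.

133,010 bottles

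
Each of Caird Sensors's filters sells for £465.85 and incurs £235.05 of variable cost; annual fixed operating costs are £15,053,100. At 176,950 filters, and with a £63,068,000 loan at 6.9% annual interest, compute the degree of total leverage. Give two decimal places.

1.91

At 176,950 units, contribution = 176,950 × £230.80 = £40,840,060.00.
Operating income = contribution − fixed costs = £40,840,060.00 − £15,053,100 = £25,786,960.00. Interest = £4,351,692.00.
DOL = £40,840,060.00 ÷ £25,786,960.00 = 1.5837; DFL = £25,786,960.00 ÷ £21,435,268.00 = 1.2030.
DCL = DOL × DFL = 1.5837 × 1.2030 = 1.9052.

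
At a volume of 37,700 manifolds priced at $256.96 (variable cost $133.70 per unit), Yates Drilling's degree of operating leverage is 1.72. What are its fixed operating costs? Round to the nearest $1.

$1,945,215

Contribution at this volume is 37,700 × $123.26 = $4,646,902.00.
DOL = contribution / EBIT, so EBIT = $4,646,902.00 / 1.72 = $2,701,687.21.
Fixed costs = CM − EBIT = $4,646,902.00 − $2,701,687.21 = $1,945,215.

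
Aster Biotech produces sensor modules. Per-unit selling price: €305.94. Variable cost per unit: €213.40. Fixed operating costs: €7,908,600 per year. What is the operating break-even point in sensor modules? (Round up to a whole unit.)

85,462 sensor modules

Each unit contributes €305.94 − €213.40 = €92.54.
Break-even Q = €7,908,600 / €92.54 = 85,461.42 → 85,462 sensor modules.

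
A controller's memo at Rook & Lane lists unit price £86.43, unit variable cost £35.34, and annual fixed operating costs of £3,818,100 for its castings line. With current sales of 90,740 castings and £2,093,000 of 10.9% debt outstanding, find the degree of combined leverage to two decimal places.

7.86

Total contribution margin = 90,740 × £51.09 = £4,635,906.60.
Operating income = contribution − fixed costs = £4,635,906.60 − £3,818,100 = £817,806.60. Interest = £228,137.00, so EBIT − I = £589,669.60.
DCL = contribution ÷ (EBIT − I) = £4,635,906.60 ÷ £589,669.60 = 7.8619.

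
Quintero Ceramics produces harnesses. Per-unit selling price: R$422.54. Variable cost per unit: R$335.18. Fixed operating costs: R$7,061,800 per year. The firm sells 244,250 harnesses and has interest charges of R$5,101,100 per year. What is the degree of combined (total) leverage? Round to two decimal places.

Total contribution margin = 244,250 × R$87.36 = R$21,337,680.00.
Subtracting fixed costs: EBIT = R$21,337,680.00 − R$7,061,800 = R$14,275,880.00. Interest = R$5,101,100.00.
DOL = R$21,337,680.00 ÷ R$14,275,880.00 = 1.4947; DFL = R$14,275,880.00 ÷ R$9,174,780.00 = 1.5560.
Combined leverage = 1.4947 × 1.5560 = 2.3258.

2.33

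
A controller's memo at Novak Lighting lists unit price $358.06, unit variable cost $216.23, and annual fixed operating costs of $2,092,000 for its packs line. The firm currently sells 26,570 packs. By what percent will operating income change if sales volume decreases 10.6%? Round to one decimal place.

At 26,570 units, contribution = 26,570 × $141.83 = $3,768,423.10.
Operating income = contribution − fixed costs = $3,768,423.10 − $2,092,000 = $1,676,423.10.
Degree of operating leverage = $3,768,423.10 / $1,676,423.10 = 2.2479.
So EBIT moves 2.2479 × (-10.6%) = -23.8%.

-23.8%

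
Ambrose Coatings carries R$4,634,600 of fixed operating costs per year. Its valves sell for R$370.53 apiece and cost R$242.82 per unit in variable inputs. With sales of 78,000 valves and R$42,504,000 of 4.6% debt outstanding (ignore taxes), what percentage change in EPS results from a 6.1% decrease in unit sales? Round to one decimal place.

At 78,000 units, contribution = 78,000 × R$127.71 = R$9,961,380.00.
EBIT = R$9,961,380.00 − R$4,634,600 = R$5,326,780.00.
Interest = R$1,955,184.00, so EBIT − I = R$3,371,596.00.
Degree of combined leverage = contribution ÷ (EBIT − I) = R$9,961,380.00 ÷ R$3,371,596.00 = 2.9545.
EPS therefore changes by 2.9545 × (-6.1%) = -18.0%.

-18.0%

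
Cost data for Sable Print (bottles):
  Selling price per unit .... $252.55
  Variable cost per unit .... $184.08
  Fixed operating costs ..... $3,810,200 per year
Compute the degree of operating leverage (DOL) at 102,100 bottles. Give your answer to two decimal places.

Contribution at this volume is 102,100 × $68.47 = $6,990,787.00.
Subtracting fixed costs: EBIT = $6,990,787.00 − $3,810,200 = $3,180,587.00.
DOL = contribution ÷ EBIT = $6,990,787.00 ÷ $3,180,587.00 = 2.1980.

2.20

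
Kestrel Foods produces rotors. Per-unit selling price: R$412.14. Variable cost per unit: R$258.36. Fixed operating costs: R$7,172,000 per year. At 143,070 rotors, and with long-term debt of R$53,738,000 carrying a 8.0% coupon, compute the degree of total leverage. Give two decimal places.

2.09

At 143,070 units, contribution = 143,070 × R$153.78 = R$22,001,304.60.
Operating income = contribution − fixed costs = R$22,001,304.60 − R$7,172,000 = R$14,829,304.60. Interest = R$4,299,040.00, so EBIT − I = R$10,530,264.60.
Degree of total leverage = total CM / (EBIT − interest) = R$22,001,304.60 / R$10,530,264.60 = 2.0893.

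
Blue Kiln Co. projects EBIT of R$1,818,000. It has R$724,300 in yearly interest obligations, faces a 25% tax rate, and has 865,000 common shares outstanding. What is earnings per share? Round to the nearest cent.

Pre-tax income = R$1,818,000 − R$724,300.00 = R$1,093,700.00.
After tax at 25%: net income = R$1,093,700.00 × 0.75 = R$820,275.00.
Per share: R$820,275.00 / 865,000 shares = R$0.95.

R$0.95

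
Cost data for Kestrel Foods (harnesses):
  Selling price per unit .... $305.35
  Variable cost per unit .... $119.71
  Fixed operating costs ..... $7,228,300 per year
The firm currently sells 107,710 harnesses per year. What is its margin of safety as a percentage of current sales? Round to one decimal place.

63.8%

Each unit contributes $305.35 − $119.71 = $185.64. Break-even units = $7,228,300 ÷ $185.64 = 38,937.19; break-even revenue = 38,937.19 × $305.35 = $11,889,471.05.
Actual sales revenue = 107,710 × $305.35 = $32,889,248.50.
Margin of safety = ($32,889,248.50 − $11,889,471.05) ÷ $32,889,248.50 = 63.8%.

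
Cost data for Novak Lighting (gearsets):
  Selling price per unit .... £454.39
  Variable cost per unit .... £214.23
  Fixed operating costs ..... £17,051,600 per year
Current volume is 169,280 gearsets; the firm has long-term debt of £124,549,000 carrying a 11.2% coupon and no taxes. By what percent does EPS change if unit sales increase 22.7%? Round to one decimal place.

+95.6%

Contribution at this volume is 169,280 × £240.16 = £40,654,284.80.
Operating income = contribution − fixed costs = £40,654,284.80 − £17,051,600 = £23,602,684.80.
Interest = £13,949,488.00, so EBIT − I = £9,653,196.80.
Degree of combined leverage = contribution ÷ (EBIT − I) = £40,654,284.80 ÷ £9,653,196.80 = 4.2115.
%ΔEPS = DCL × %ΔSales = 4.2115 × +22.7% = +95.6%.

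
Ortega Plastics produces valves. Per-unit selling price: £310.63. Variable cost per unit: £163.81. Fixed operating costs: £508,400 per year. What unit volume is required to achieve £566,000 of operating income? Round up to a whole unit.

7,318 valves

Unit CM = price − variable cost = £310.63 − £163.81 = £146.82.
Required volume = (fixed costs + target profit) ÷ CM = (£508,400 + £566,000) ÷ £146.82 = 7,317.80, so 7,318 valves.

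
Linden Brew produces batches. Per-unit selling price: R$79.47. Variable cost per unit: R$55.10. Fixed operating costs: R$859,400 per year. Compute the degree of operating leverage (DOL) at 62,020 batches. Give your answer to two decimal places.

2.32

At 62,020 units, contribution = 62,020 × R$24.37 = R$1,511,427.40.
Operating income = contribution − fixed costs = R$1,511,427.40 − R$859,400 = R$652,027.40.
Degree of operating leverage = R$1,511,427.40 / R$652,027.40 = 2.3180.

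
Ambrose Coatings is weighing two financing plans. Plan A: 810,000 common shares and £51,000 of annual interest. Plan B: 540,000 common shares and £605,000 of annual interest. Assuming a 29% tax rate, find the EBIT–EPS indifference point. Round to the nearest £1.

Set EPS_A = EPS_B: (EBIT − £51,000)(1 − 0.29) ÷ 810,000 = (EBIT − £605,000)(1 − 0.29) ÷ 540,000.
The (1 − t) factor cancels: (EBIT − 51,000) × 540,000 = (EBIT − 605,000) × 810,000.
EBIT × (810,000 − 540,000) = 605,000 × 810,000 − 51,000 × 540,000 = 462,510,000,000, so EBIT = 462,510,000,000 ÷ 270,000 = 1,713,000.00.

£1,713,000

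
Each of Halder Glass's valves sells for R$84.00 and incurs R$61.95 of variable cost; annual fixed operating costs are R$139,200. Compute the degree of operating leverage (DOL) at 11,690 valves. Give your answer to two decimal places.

Contribution at this volume is 11,690 × R$22.05 = R$257,764.50.
Subtracting fixed costs: EBIT = R$257,764.50 − R$139,200 = R$118,564.50.
Degree of operating leverage = R$257,764.50 / R$118,564.50 = 2.1740.

2.17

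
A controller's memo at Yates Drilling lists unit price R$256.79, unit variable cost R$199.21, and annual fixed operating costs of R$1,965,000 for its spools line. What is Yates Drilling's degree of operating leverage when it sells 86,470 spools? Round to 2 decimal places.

1.65

At 86,470 units, contribution = 86,470 × R$57.58 = R$4,978,942.60.
EBIT = R$4,978,942.60 − R$1,965,000 = R$3,013,942.60.
DOL = contribution ÷ EBIT = R$4,978,942.60 ÷ R$3,013,942.60 = 1.6520.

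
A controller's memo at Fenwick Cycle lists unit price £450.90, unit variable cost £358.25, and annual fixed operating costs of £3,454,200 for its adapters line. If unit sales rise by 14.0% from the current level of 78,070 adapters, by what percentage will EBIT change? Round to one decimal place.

+26.8%

Contribution at this volume is 78,070 × £92.65 = £7,233,185.50.
Subtracting fixed costs: EBIT = £7,233,185.50 − £3,454,200 = £3,778,985.50.
Degree of operating leverage = £7,233,185.50 / £3,778,985.50 = 1.9141.
Operating income changes by 1.9141 × +14.0% = +26.8%.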